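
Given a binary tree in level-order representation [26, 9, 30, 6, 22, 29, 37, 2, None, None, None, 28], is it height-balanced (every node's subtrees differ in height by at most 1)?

Tree (level-order array): [26, 9, 30, 6, 22, 29, 37, 2, None, None, None, 28]
Definition: a tree is height-balanced if, at every node, |h(left) - h(right)| <= 1 (empty subtree has height -1).
Bottom-up per-node check:
  node 2: h_left=-1, h_right=-1, diff=0 [OK], height=0
  node 6: h_left=0, h_right=-1, diff=1 [OK], height=1
  node 22: h_left=-1, h_right=-1, diff=0 [OK], height=0
  node 9: h_left=1, h_right=0, diff=1 [OK], height=2
  node 28: h_left=-1, h_right=-1, diff=0 [OK], height=0
  node 29: h_left=0, h_right=-1, diff=1 [OK], height=1
  node 37: h_left=-1, h_right=-1, diff=0 [OK], height=0
  node 30: h_left=1, h_right=0, diff=1 [OK], height=2
  node 26: h_left=2, h_right=2, diff=0 [OK], height=3
All nodes satisfy the balance condition.
Result: Balanced


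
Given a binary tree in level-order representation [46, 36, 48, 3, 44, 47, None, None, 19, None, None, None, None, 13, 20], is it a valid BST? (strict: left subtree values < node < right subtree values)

Level-order array: [46, 36, 48, 3, 44, 47, None, None, 19, None, None, None, None, 13, 20]
Validate using subtree bounds (lo, hi): at each node, require lo < value < hi,
then recurse left with hi=value and right with lo=value.
Preorder trace (stopping at first violation):
  at node 46 with bounds (-inf, +inf): OK
  at node 36 with bounds (-inf, 46): OK
  at node 3 with bounds (-inf, 36): OK
  at node 19 with bounds (3, 36): OK
  at node 13 with bounds (3, 19): OK
  at node 20 with bounds (19, 36): OK
  at node 44 with bounds (36, 46): OK
  at node 48 with bounds (46, +inf): OK
  at node 47 with bounds (46, 48): OK
No violation found at any node.
Result: Valid BST


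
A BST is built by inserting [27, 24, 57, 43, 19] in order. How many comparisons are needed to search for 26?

Search path for 26: 27 -> 24
Found: False
Comparisons: 2


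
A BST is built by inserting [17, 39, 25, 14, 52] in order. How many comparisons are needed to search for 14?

Search path for 14: 17 -> 14
Found: True
Comparisons: 2


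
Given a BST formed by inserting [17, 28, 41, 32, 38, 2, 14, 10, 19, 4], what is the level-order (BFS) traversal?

Tree insertion order: [17, 28, 41, 32, 38, 2, 14, 10, 19, 4]
Tree (level-order array): [17, 2, 28, None, 14, 19, 41, 10, None, None, None, 32, None, 4, None, None, 38]
BFS from the root, enqueuing left then right child of each popped node:
  queue [17] -> pop 17, enqueue [2, 28], visited so far: [17]
  queue [2, 28] -> pop 2, enqueue [14], visited so far: [17, 2]
  queue [28, 14] -> pop 28, enqueue [19, 41], visited so far: [17, 2, 28]
  queue [14, 19, 41] -> pop 14, enqueue [10], visited so far: [17, 2, 28, 14]
  queue [19, 41, 10] -> pop 19, enqueue [none], visited so far: [17, 2, 28, 14, 19]
  queue [41, 10] -> pop 41, enqueue [32], visited so far: [17, 2, 28, 14, 19, 41]
  queue [10, 32] -> pop 10, enqueue [4], visited so far: [17, 2, 28, 14, 19, 41, 10]
  queue [32, 4] -> pop 32, enqueue [38], visited so far: [17, 2, 28, 14, 19, 41, 10, 32]
  queue [4, 38] -> pop 4, enqueue [none], visited so far: [17, 2, 28, 14, 19, 41, 10, 32, 4]
  queue [38] -> pop 38, enqueue [none], visited so far: [17, 2, 28, 14, 19, 41, 10, 32, 4, 38]
Result: [17, 2, 28, 14, 19, 41, 10, 32, 4, 38]


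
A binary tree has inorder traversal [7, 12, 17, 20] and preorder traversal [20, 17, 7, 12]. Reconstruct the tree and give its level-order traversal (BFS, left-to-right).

Inorder:  [7, 12, 17, 20]
Preorder: [20, 17, 7, 12]
Algorithm: preorder visits root first, so consume preorder in order;
for each root, split the current inorder slice at that value into
left-subtree inorder and right-subtree inorder, then recurse.
Recursive splits:
  root=20; inorder splits into left=[7, 12, 17], right=[]
  root=17; inorder splits into left=[7, 12], right=[]
  root=7; inorder splits into left=[], right=[12]
  root=12; inorder splits into left=[], right=[]
Reconstructed level-order: [20, 17, 7, 12]


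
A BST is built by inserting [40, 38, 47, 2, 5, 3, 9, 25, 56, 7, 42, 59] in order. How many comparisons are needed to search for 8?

Search path for 8: 40 -> 38 -> 2 -> 5 -> 9 -> 7
Found: False
Comparisons: 6


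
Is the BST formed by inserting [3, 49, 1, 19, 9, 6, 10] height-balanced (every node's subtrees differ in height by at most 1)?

Tree (level-order array): [3, 1, 49, None, None, 19, None, 9, None, 6, 10]
Definition: a tree is height-balanced if, at every node, |h(left) - h(right)| <= 1 (empty subtree has height -1).
Bottom-up per-node check:
  node 1: h_left=-1, h_right=-1, diff=0 [OK], height=0
  node 6: h_left=-1, h_right=-1, diff=0 [OK], height=0
  node 10: h_left=-1, h_right=-1, diff=0 [OK], height=0
  node 9: h_left=0, h_right=0, diff=0 [OK], height=1
  node 19: h_left=1, h_right=-1, diff=2 [FAIL (|1--1|=2 > 1)], height=2
  node 49: h_left=2, h_right=-1, diff=3 [FAIL (|2--1|=3 > 1)], height=3
  node 3: h_left=0, h_right=3, diff=3 [FAIL (|0-3|=3 > 1)], height=4
Node 19 violates the condition: |1 - -1| = 2 > 1.
Result: Not balanced


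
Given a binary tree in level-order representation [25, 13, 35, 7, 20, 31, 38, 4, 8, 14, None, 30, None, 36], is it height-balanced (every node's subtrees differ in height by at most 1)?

Tree (level-order array): [25, 13, 35, 7, 20, 31, 38, 4, 8, 14, None, 30, None, 36]
Definition: a tree is height-balanced if, at every node, |h(left) - h(right)| <= 1 (empty subtree has height -1).
Bottom-up per-node check:
  node 4: h_left=-1, h_right=-1, diff=0 [OK], height=0
  node 8: h_left=-1, h_right=-1, diff=0 [OK], height=0
  node 7: h_left=0, h_right=0, diff=0 [OK], height=1
  node 14: h_left=-1, h_right=-1, diff=0 [OK], height=0
  node 20: h_left=0, h_right=-1, diff=1 [OK], height=1
  node 13: h_left=1, h_right=1, diff=0 [OK], height=2
  node 30: h_left=-1, h_right=-1, diff=0 [OK], height=0
  node 31: h_left=0, h_right=-1, diff=1 [OK], height=1
  node 36: h_left=-1, h_right=-1, diff=0 [OK], height=0
  node 38: h_left=0, h_right=-1, diff=1 [OK], height=1
  node 35: h_left=1, h_right=1, diff=0 [OK], height=2
  node 25: h_left=2, h_right=2, diff=0 [OK], height=3
All nodes satisfy the balance condition.
Result: Balanced


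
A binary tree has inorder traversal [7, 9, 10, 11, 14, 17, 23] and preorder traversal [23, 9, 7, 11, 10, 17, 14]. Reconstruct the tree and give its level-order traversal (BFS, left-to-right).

Inorder:  [7, 9, 10, 11, 14, 17, 23]
Preorder: [23, 9, 7, 11, 10, 17, 14]
Algorithm: preorder visits root first, so consume preorder in order;
for each root, split the current inorder slice at that value into
left-subtree inorder and right-subtree inorder, then recurse.
Recursive splits:
  root=23; inorder splits into left=[7, 9, 10, 11, 14, 17], right=[]
  root=9; inorder splits into left=[7], right=[10, 11, 14, 17]
  root=7; inorder splits into left=[], right=[]
  root=11; inorder splits into left=[10], right=[14, 17]
  root=10; inorder splits into left=[], right=[]
  root=17; inorder splits into left=[14], right=[]
  root=14; inorder splits into left=[], right=[]
Reconstructed level-order: [23, 9, 7, 11, 10, 17, 14]


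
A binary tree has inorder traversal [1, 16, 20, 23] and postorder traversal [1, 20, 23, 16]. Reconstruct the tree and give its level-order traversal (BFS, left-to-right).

Inorder:   [1, 16, 20, 23]
Postorder: [1, 20, 23, 16]
Algorithm: postorder visits root last, so walk postorder right-to-left;
each value is the root of the current inorder slice — split it at that
value, recurse on the right subtree first, then the left.
Recursive splits:
  root=16; inorder splits into left=[1], right=[20, 23]
  root=23; inorder splits into left=[20], right=[]
  root=20; inorder splits into left=[], right=[]
  root=1; inorder splits into left=[], right=[]
Reconstructed level-order: [16, 1, 23, 20]


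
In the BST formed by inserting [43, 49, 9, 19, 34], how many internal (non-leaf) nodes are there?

Tree built from: [43, 49, 9, 19, 34]
Tree (level-order array): [43, 9, 49, None, 19, None, None, None, 34]
Rule: An internal node has at least one child.
Per-node child counts:
  node 43: 2 child(ren)
  node 9: 1 child(ren)
  node 19: 1 child(ren)
  node 34: 0 child(ren)
  node 49: 0 child(ren)
Matching nodes: [43, 9, 19]
Count of internal (non-leaf) nodes: 3


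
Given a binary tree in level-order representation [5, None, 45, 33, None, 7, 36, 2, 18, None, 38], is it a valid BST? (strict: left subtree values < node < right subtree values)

Level-order array: [5, None, 45, 33, None, 7, 36, 2, 18, None, 38]
Validate using subtree bounds (lo, hi): at each node, require lo < value < hi,
then recurse left with hi=value and right with lo=value.
Preorder trace (stopping at first violation):
  at node 5 with bounds (-inf, +inf): OK
  at node 45 with bounds (5, +inf): OK
  at node 33 with bounds (5, 45): OK
  at node 7 with bounds (5, 33): OK
  at node 2 with bounds (5, 7): VIOLATION
Node 2 violates its bound: not (5 < 2 < 7).
Result: Not a valid BST


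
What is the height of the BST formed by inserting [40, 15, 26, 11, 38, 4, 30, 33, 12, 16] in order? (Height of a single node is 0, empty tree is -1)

Insertion order: [40, 15, 26, 11, 38, 4, 30, 33, 12, 16]
Tree (level-order array): [40, 15, None, 11, 26, 4, 12, 16, 38, None, None, None, None, None, None, 30, None, None, 33]
Compute height bottom-up (empty subtree = -1):
  height(4) = 1 + max(-1, -1) = 0
  height(12) = 1 + max(-1, -1) = 0
  height(11) = 1 + max(0, 0) = 1
  height(16) = 1 + max(-1, -1) = 0
  height(33) = 1 + max(-1, -1) = 0
  height(30) = 1 + max(-1, 0) = 1
  height(38) = 1 + max(1, -1) = 2
  height(26) = 1 + max(0, 2) = 3
  height(15) = 1 + max(1, 3) = 4
  height(40) = 1 + max(4, -1) = 5
Height = 5


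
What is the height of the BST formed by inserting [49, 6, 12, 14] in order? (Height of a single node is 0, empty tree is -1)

Insertion order: [49, 6, 12, 14]
Tree (level-order array): [49, 6, None, None, 12, None, 14]
Compute height bottom-up (empty subtree = -1):
  height(14) = 1 + max(-1, -1) = 0
  height(12) = 1 + max(-1, 0) = 1
  height(6) = 1 + max(-1, 1) = 2
  height(49) = 1 + max(2, -1) = 3
Height = 3


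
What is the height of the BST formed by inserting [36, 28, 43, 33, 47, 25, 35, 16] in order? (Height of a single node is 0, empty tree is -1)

Insertion order: [36, 28, 43, 33, 47, 25, 35, 16]
Tree (level-order array): [36, 28, 43, 25, 33, None, 47, 16, None, None, 35]
Compute height bottom-up (empty subtree = -1):
  height(16) = 1 + max(-1, -1) = 0
  height(25) = 1 + max(0, -1) = 1
  height(35) = 1 + max(-1, -1) = 0
  height(33) = 1 + max(-1, 0) = 1
  height(28) = 1 + max(1, 1) = 2
  height(47) = 1 + max(-1, -1) = 0
  height(43) = 1 + max(-1, 0) = 1
  height(36) = 1 + max(2, 1) = 3
Height = 3


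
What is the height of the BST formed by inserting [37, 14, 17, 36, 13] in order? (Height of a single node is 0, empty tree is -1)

Insertion order: [37, 14, 17, 36, 13]
Tree (level-order array): [37, 14, None, 13, 17, None, None, None, 36]
Compute height bottom-up (empty subtree = -1):
  height(13) = 1 + max(-1, -1) = 0
  height(36) = 1 + max(-1, -1) = 0
  height(17) = 1 + max(-1, 0) = 1
  height(14) = 1 + max(0, 1) = 2
  height(37) = 1 + max(2, -1) = 3
Height = 3


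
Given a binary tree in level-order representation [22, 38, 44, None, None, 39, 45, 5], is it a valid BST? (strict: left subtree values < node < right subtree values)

Level-order array: [22, 38, 44, None, None, 39, 45, 5]
Validate using subtree bounds (lo, hi): at each node, require lo < value < hi,
then recurse left with hi=value and right with lo=value.
Preorder trace (stopping at first violation):
  at node 22 with bounds (-inf, +inf): OK
  at node 38 with bounds (-inf, 22): VIOLATION
Node 38 violates its bound: not (-inf < 38 < 22).
Result: Not a valid BST


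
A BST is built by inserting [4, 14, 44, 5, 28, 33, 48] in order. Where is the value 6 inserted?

Starting tree (level order): [4, None, 14, 5, 44, None, None, 28, 48, None, 33]
Insertion path: 4 -> 14 -> 5
Result: insert 6 as right child of 5
Final tree (level order): [4, None, 14, 5, 44, None, 6, 28, 48, None, None, None, 33]


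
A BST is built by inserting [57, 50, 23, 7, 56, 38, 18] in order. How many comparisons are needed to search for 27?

Search path for 27: 57 -> 50 -> 23 -> 38
Found: False
Comparisons: 4


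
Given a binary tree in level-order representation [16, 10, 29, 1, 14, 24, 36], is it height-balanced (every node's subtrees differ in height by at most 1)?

Tree (level-order array): [16, 10, 29, 1, 14, 24, 36]
Definition: a tree is height-balanced if, at every node, |h(left) - h(right)| <= 1 (empty subtree has height -1).
Bottom-up per-node check:
  node 1: h_left=-1, h_right=-1, diff=0 [OK], height=0
  node 14: h_left=-1, h_right=-1, diff=0 [OK], height=0
  node 10: h_left=0, h_right=0, diff=0 [OK], height=1
  node 24: h_left=-1, h_right=-1, diff=0 [OK], height=0
  node 36: h_left=-1, h_right=-1, diff=0 [OK], height=0
  node 29: h_left=0, h_right=0, diff=0 [OK], height=1
  node 16: h_left=1, h_right=1, diff=0 [OK], height=2
All nodes satisfy the balance condition.
Result: Balanced


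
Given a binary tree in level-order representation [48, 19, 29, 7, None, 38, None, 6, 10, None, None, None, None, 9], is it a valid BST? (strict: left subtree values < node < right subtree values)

Level-order array: [48, 19, 29, 7, None, 38, None, 6, 10, None, None, None, None, 9]
Validate using subtree bounds (lo, hi): at each node, require lo < value < hi,
then recurse left with hi=value and right with lo=value.
Preorder trace (stopping at first violation):
  at node 48 with bounds (-inf, +inf): OK
  at node 19 with bounds (-inf, 48): OK
  at node 7 with bounds (-inf, 19): OK
  at node 6 with bounds (-inf, 7): OK
  at node 10 with bounds (7, 19): OK
  at node 9 with bounds (7, 10): OK
  at node 29 with bounds (48, +inf): VIOLATION
Node 29 violates its bound: not (48 < 29 < +inf).
Result: Not a valid BST


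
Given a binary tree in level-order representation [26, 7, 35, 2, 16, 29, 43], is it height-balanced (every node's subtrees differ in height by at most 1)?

Tree (level-order array): [26, 7, 35, 2, 16, 29, 43]
Definition: a tree is height-balanced if, at every node, |h(left) - h(right)| <= 1 (empty subtree has height -1).
Bottom-up per-node check:
  node 2: h_left=-1, h_right=-1, diff=0 [OK], height=0
  node 16: h_left=-1, h_right=-1, diff=0 [OK], height=0
  node 7: h_left=0, h_right=0, diff=0 [OK], height=1
  node 29: h_left=-1, h_right=-1, diff=0 [OK], height=0
  node 43: h_left=-1, h_right=-1, diff=0 [OK], height=0
  node 35: h_left=0, h_right=0, diff=0 [OK], height=1
  node 26: h_left=1, h_right=1, diff=0 [OK], height=2
All nodes satisfy the balance condition.
Result: Balanced


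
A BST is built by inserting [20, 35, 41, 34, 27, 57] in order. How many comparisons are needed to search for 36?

Search path for 36: 20 -> 35 -> 41
Found: False
Comparisons: 3


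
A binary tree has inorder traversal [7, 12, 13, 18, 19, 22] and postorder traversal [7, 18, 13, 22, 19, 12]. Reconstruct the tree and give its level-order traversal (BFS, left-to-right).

Inorder:   [7, 12, 13, 18, 19, 22]
Postorder: [7, 18, 13, 22, 19, 12]
Algorithm: postorder visits root last, so walk postorder right-to-left;
each value is the root of the current inorder slice — split it at that
value, recurse on the right subtree first, then the left.
Recursive splits:
  root=12; inorder splits into left=[7], right=[13, 18, 19, 22]
  root=19; inorder splits into left=[13, 18], right=[22]
  root=22; inorder splits into left=[], right=[]
  root=13; inorder splits into left=[], right=[18]
  root=18; inorder splits into left=[], right=[]
  root=7; inorder splits into left=[], right=[]
Reconstructed level-order: [12, 7, 19, 13, 22, 18]


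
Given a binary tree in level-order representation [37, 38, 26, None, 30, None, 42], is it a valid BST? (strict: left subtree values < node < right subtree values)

Level-order array: [37, 38, 26, None, 30, None, 42]
Validate using subtree bounds (lo, hi): at each node, require lo < value < hi,
then recurse left with hi=value and right with lo=value.
Preorder trace (stopping at first violation):
  at node 37 with bounds (-inf, +inf): OK
  at node 38 with bounds (-inf, 37): VIOLATION
Node 38 violates its bound: not (-inf < 38 < 37).
Result: Not a valid BST


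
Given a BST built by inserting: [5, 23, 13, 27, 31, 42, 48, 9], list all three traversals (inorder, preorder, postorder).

Tree insertion order: [5, 23, 13, 27, 31, 42, 48, 9]
Tree (level-order array): [5, None, 23, 13, 27, 9, None, None, 31, None, None, None, 42, None, 48]
Inorder (L, root, R): [5, 9, 13, 23, 27, 31, 42, 48]
Preorder (root, L, R): [5, 23, 13, 9, 27, 31, 42, 48]
Postorder (L, R, root): [9, 13, 48, 42, 31, 27, 23, 5]


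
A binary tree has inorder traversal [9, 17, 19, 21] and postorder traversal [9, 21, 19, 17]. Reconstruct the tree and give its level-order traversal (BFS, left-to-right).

Inorder:   [9, 17, 19, 21]
Postorder: [9, 21, 19, 17]
Algorithm: postorder visits root last, so walk postorder right-to-left;
each value is the root of the current inorder slice — split it at that
value, recurse on the right subtree first, then the left.
Recursive splits:
  root=17; inorder splits into left=[9], right=[19, 21]
  root=19; inorder splits into left=[], right=[21]
  root=21; inorder splits into left=[], right=[]
  root=9; inorder splits into left=[], right=[]
Reconstructed level-order: [17, 9, 19, 21]


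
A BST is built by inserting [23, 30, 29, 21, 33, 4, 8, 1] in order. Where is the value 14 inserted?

Starting tree (level order): [23, 21, 30, 4, None, 29, 33, 1, 8]
Insertion path: 23 -> 21 -> 4 -> 8
Result: insert 14 as right child of 8
Final tree (level order): [23, 21, 30, 4, None, 29, 33, 1, 8, None, None, None, None, None, None, None, 14]


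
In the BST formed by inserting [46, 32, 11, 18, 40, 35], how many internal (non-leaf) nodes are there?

Tree built from: [46, 32, 11, 18, 40, 35]
Tree (level-order array): [46, 32, None, 11, 40, None, 18, 35]
Rule: An internal node has at least one child.
Per-node child counts:
  node 46: 1 child(ren)
  node 32: 2 child(ren)
  node 11: 1 child(ren)
  node 18: 0 child(ren)
  node 40: 1 child(ren)
  node 35: 0 child(ren)
Matching nodes: [46, 32, 11, 40]
Count of internal (non-leaf) nodes: 4


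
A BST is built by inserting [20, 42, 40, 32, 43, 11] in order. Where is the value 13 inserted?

Starting tree (level order): [20, 11, 42, None, None, 40, 43, 32]
Insertion path: 20 -> 11
Result: insert 13 as right child of 11
Final tree (level order): [20, 11, 42, None, 13, 40, 43, None, None, 32]


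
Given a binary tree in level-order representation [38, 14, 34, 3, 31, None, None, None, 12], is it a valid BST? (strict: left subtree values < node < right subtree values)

Level-order array: [38, 14, 34, 3, 31, None, None, None, 12]
Validate using subtree bounds (lo, hi): at each node, require lo < value < hi,
then recurse left with hi=value and right with lo=value.
Preorder trace (stopping at first violation):
  at node 38 with bounds (-inf, +inf): OK
  at node 14 with bounds (-inf, 38): OK
  at node 3 with bounds (-inf, 14): OK
  at node 12 with bounds (3, 14): OK
  at node 31 with bounds (14, 38): OK
  at node 34 with bounds (38, +inf): VIOLATION
Node 34 violates its bound: not (38 < 34 < +inf).
Result: Not a valid BST


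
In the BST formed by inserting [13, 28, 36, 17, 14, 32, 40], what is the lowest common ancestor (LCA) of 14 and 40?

Tree insertion order: [13, 28, 36, 17, 14, 32, 40]
Tree (level-order array): [13, None, 28, 17, 36, 14, None, 32, 40]
In a BST, the LCA of p=14, q=40 is the first node v on the
root-to-leaf path with p <= v <= q (go left if both < v, right if both > v).
Walk from root:
  at 13: both 14 and 40 > 13, go right
  at 28: 14 <= 28 <= 40, this is the LCA
LCA = 28


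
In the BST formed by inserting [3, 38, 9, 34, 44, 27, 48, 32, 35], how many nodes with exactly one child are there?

Tree built from: [3, 38, 9, 34, 44, 27, 48, 32, 35]
Tree (level-order array): [3, None, 38, 9, 44, None, 34, None, 48, 27, 35, None, None, None, 32]
Rule: These are nodes with exactly 1 non-null child.
Per-node child counts:
  node 3: 1 child(ren)
  node 38: 2 child(ren)
  node 9: 1 child(ren)
  node 34: 2 child(ren)
  node 27: 1 child(ren)
  node 32: 0 child(ren)
  node 35: 0 child(ren)
  node 44: 1 child(ren)
  node 48: 0 child(ren)
Matching nodes: [3, 9, 27, 44]
Count of nodes with exactly one child: 4


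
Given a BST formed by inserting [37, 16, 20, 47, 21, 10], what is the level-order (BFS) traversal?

Tree insertion order: [37, 16, 20, 47, 21, 10]
Tree (level-order array): [37, 16, 47, 10, 20, None, None, None, None, None, 21]
BFS from the root, enqueuing left then right child of each popped node:
  queue [37] -> pop 37, enqueue [16, 47], visited so far: [37]
  queue [16, 47] -> pop 16, enqueue [10, 20], visited so far: [37, 16]
  queue [47, 10, 20] -> pop 47, enqueue [none], visited so far: [37, 16, 47]
  queue [10, 20] -> pop 10, enqueue [none], visited so far: [37, 16, 47, 10]
  queue [20] -> pop 20, enqueue [21], visited so far: [37, 16, 47, 10, 20]
  queue [21] -> pop 21, enqueue [none], visited so far: [37, 16, 47, 10, 20, 21]
Result: [37, 16, 47, 10, 20, 21]


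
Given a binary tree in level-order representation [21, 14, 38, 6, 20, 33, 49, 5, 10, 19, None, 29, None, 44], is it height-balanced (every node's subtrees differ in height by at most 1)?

Tree (level-order array): [21, 14, 38, 6, 20, 33, 49, 5, 10, 19, None, 29, None, 44]
Definition: a tree is height-balanced if, at every node, |h(left) - h(right)| <= 1 (empty subtree has height -1).
Bottom-up per-node check:
  node 5: h_left=-1, h_right=-1, diff=0 [OK], height=0
  node 10: h_left=-1, h_right=-1, diff=0 [OK], height=0
  node 6: h_left=0, h_right=0, diff=0 [OK], height=1
  node 19: h_left=-1, h_right=-1, diff=0 [OK], height=0
  node 20: h_left=0, h_right=-1, diff=1 [OK], height=1
  node 14: h_left=1, h_right=1, diff=0 [OK], height=2
  node 29: h_left=-1, h_right=-1, diff=0 [OK], height=0
  node 33: h_left=0, h_right=-1, diff=1 [OK], height=1
  node 44: h_left=-1, h_right=-1, diff=0 [OK], height=0
  node 49: h_left=0, h_right=-1, diff=1 [OK], height=1
  node 38: h_left=1, h_right=1, diff=0 [OK], height=2
  node 21: h_left=2, h_right=2, diff=0 [OK], height=3
All nodes satisfy the balance condition.
Result: Balanced


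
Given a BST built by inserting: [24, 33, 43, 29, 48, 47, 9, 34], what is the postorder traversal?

Tree insertion order: [24, 33, 43, 29, 48, 47, 9, 34]
Tree (level-order array): [24, 9, 33, None, None, 29, 43, None, None, 34, 48, None, None, 47]
Postorder traversal: [9, 29, 34, 47, 48, 43, 33, 24]


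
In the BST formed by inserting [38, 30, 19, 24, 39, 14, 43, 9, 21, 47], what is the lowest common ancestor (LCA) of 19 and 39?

Tree insertion order: [38, 30, 19, 24, 39, 14, 43, 9, 21, 47]
Tree (level-order array): [38, 30, 39, 19, None, None, 43, 14, 24, None, 47, 9, None, 21]
In a BST, the LCA of p=19, q=39 is the first node v on the
root-to-leaf path with p <= v <= q (go left if both < v, right if both > v).
Walk from root:
  at 38: 19 <= 38 <= 39, this is the LCA
LCA = 38


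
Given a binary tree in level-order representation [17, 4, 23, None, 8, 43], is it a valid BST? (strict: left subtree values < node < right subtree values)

Level-order array: [17, 4, 23, None, 8, 43]
Validate using subtree bounds (lo, hi): at each node, require lo < value < hi,
then recurse left with hi=value and right with lo=value.
Preorder trace (stopping at first violation):
  at node 17 with bounds (-inf, +inf): OK
  at node 4 with bounds (-inf, 17): OK
  at node 8 with bounds (4, 17): OK
  at node 23 with bounds (17, +inf): OK
  at node 43 with bounds (17, 23): VIOLATION
Node 43 violates its bound: not (17 < 43 < 23).
Result: Not a valid BST


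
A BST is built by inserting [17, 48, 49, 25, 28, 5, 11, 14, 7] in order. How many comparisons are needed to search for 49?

Search path for 49: 17 -> 48 -> 49
Found: True
Comparisons: 3


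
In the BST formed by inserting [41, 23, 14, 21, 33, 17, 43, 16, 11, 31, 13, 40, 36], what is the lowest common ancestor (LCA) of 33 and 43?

Tree insertion order: [41, 23, 14, 21, 33, 17, 43, 16, 11, 31, 13, 40, 36]
Tree (level-order array): [41, 23, 43, 14, 33, None, None, 11, 21, 31, 40, None, 13, 17, None, None, None, 36, None, None, None, 16]
In a BST, the LCA of p=33, q=43 is the first node v on the
root-to-leaf path with p <= v <= q (go left if both < v, right if both > v).
Walk from root:
  at 41: 33 <= 41 <= 43, this is the LCA
LCA = 41


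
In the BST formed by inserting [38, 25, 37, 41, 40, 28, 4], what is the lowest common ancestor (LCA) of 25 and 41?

Tree insertion order: [38, 25, 37, 41, 40, 28, 4]
Tree (level-order array): [38, 25, 41, 4, 37, 40, None, None, None, 28]
In a BST, the LCA of p=25, q=41 is the first node v on the
root-to-leaf path with p <= v <= q (go left if both < v, right if both > v).
Walk from root:
  at 38: 25 <= 38 <= 41, this is the LCA
LCA = 38


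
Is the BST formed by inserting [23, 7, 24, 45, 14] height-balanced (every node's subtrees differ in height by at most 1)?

Tree (level-order array): [23, 7, 24, None, 14, None, 45]
Definition: a tree is height-balanced if, at every node, |h(left) - h(right)| <= 1 (empty subtree has height -1).
Bottom-up per-node check:
  node 14: h_left=-1, h_right=-1, diff=0 [OK], height=0
  node 7: h_left=-1, h_right=0, diff=1 [OK], height=1
  node 45: h_left=-1, h_right=-1, diff=0 [OK], height=0
  node 24: h_left=-1, h_right=0, diff=1 [OK], height=1
  node 23: h_left=1, h_right=1, diff=0 [OK], height=2
All nodes satisfy the balance condition.
Result: Balanced


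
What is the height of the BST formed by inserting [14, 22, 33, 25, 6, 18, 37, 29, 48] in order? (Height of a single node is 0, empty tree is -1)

Insertion order: [14, 22, 33, 25, 6, 18, 37, 29, 48]
Tree (level-order array): [14, 6, 22, None, None, 18, 33, None, None, 25, 37, None, 29, None, 48]
Compute height bottom-up (empty subtree = -1):
  height(6) = 1 + max(-1, -1) = 0
  height(18) = 1 + max(-1, -1) = 0
  height(29) = 1 + max(-1, -1) = 0
  height(25) = 1 + max(-1, 0) = 1
  height(48) = 1 + max(-1, -1) = 0
  height(37) = 1 + max(-1, 0) = 1
  height(33) = 1 + max(1, 1) = 2
  height(22) = 1 + max(0, 2) = 3
  height(14) = 1 + max(0, 3) = 4
Height = 4


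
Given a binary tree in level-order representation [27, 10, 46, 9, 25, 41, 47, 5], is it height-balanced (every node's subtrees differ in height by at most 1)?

Tree (level-order array): [27, 10, 46, 9, 25, 41, 47, 5]
Definition: a tree is height-balanced if, at every node, |h(left) - h(right)| <= 1 (empty subtree has height -1).
Bottom-up per-node check:
  node 5: h_left=-1, h_right=-1, diff=0 [OK], height=0
  node 9: h_left=0, h_right=-1, diff=1 [OK], height=1
  node 25: h_left=-1, h_right=-1, diff=0 [OK], height=0
  node 10: h_left=1, h_right=0, diff=1 [OK], height=2
  node 41: h_left=-1, h_right=-1, diff=0 [OK], height=0
  node 47: h_left=-1, h_right=-1, diff=0 [OK], height=0
  node 46: h_left=0, h_right=0, diff=0 [OK], height=1
  node 27: h_left=2, h_right=1, diff=1 [OK], height=3
All nodes satisfy the balance condition.
Result: Balanced


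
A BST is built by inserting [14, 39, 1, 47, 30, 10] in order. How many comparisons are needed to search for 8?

Search path for 8: 14 -> 1 -> 10
Found: False
Comparisons: 3


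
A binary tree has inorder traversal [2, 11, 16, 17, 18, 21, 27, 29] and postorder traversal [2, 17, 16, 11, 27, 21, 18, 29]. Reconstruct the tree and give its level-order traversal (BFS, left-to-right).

Inorder:   [2, 11, 16, 17, 18, 21, 27, 29]
Postorder: [2, 17, 16, 11, 27, 21, 18, 29]
Algorithm: postorder visits root last, so walk postorder right-to-left;
each value is the root of the current inorder slice — split it at that
value, recurse on the right subtree first, then the left.
Recursive splits:
  root=29; inorder splits into left=[2, 11, 16, 17, 18, 21, 27], right=[]
  root=18; inorder splits into left=[2, 11, 16, 17], right=[21, 27]
  root=21; inorder splits into left=[], right=[27]
  root=27; inorder splits into left=[], right=[]
  root=11; inorder splits into left=[2], right=[16, 17]
  root=16; inorder splits into left=[], right=[17]
  root=17; inorder splits into left=[], right=[]
  root=2; inorder splits into left=[], right=[]
Reconstructed level-order: [29, 18, 11, 21, 2, 16, 27, 17]


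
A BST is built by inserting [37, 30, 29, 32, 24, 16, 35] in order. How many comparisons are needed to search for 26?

Search path for 26: 37 -> 30 -> 29 -> 24
Found: False
Comparisons: 4


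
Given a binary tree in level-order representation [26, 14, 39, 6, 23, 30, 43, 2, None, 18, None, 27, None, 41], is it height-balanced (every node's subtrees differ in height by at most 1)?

Tree (level-order array): [26, 14, 39, 6, 23, 30, 43, 2, None, 18, None, 27, None, 41]
Definition: a tree is height-balanced if, at every node, |h(left) - h(right)| <= 1 (empty subtree has height -1).
Bottom-up per-node check:
  node 2: h_left=-1, h_right=-1, diff=0 [OK], height=0
  node 6: h_left=0, h_right=-1, diff=1 [OK], height=1
  node 18: h_left=-1, h_right=-1, diff=0 [OK], height=0
  node 23: h_left=0, h_right=-1, diff=1 [OK], height=1
  node 14: h_left=1, h_right=1, diff=0 [OK], height=2
  node 27: h_left=-1, h_right=-1, diff=0 [OK], height=0
  node 30: h_left=0, h_right=-1, diff=1 [OK], height=1
  node 41: h_left=-1, h_right=-1, diff=0 [OK], height=0
  node 43: h_left=0, h_right=-1, diff=1 [OK], height=1
  node 39: h_left=1, h_right=1, diff=0 [OK], height=2
  node 26: h_left=2, h_right=2, diff=0 [OK], height=3
All nodes satisfy the balance condition.
Result: Balanced


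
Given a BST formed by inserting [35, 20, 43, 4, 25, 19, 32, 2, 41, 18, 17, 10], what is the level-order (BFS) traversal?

Tree insertion order: [35, 20, 43, 4, 25, 19, 32, 2, 41, 18, 17, 10]
Tree (level-order array): [35, 20, 43, 4, 25, 41, None, 2, 19, None, 32, None, None, None, None, 18, None, None, None, 17, None, 10]
BFS from the root, enqueuing left then right child of each popped node:
  queue [35] -> pop 35, enqueue [20, 43], visited so far: [35]
  queue [20, 43] -> pop 20, enqueue [4, 25], visited so far: [35, 20]
  queue [43, 4, 25] -> pop 43, enqueue [41], visited so far: [35, 20, 43]
  queue [4, 25, 41] -> pop 4, enqueue [2, 19], visited so far: [35, 20, 43, 4]
  queue [25, 41, 2, 19] -> pop 25, enqueue [32], visited so far: [35, 20, 43, 4, 25]
  queue [41, 2, 19, 32] -> pop 41, enqueue [none], visited so far: [35, 20, 43, 4, 25, 41]
  queue [2, 19, 32] -> pop 2, enqueue [none], visited so far: [35, 20, 43, 4, 25, 41, 2]
  queue [19, 32] -> pop 19, enqueue [18], visited so far: [35, 20, 43, 4, 25, 41, 2, 19]
  queue [32, 18] -> pop 32, enqueue [none], visited so far: [35, 20, 43, 4, 25, 41, 2, 19, 32]
  queue [18] -> pop 18, enqueue [17], visited so far: [35, 20, 43, 4, 25, 41, 2, 19, 32, 18]
  queue [17] -> pop 17, enqueue [10], visited so far: [35, 20, 43, 4, 25, 41, 2, 19, 32, 18, 17]
  queue [10] -> pop 10, enqueue [none], visited so far: [35, 20, 43, 4, 25, 41, 2, 19, 32, 18, 17, 10]
Result: [35, 20, 43, 4, 25, 41, 2, 19, 32, 18, 17, 10]


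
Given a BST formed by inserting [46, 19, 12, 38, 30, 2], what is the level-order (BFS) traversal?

Tree insertion order: [46, 19, 12, 38, 30, 2]
Tree (level-order array): [46, 19, None, 12, 38, 2, None, 30]
BFS from the root, enqueuing left then right child of each popped node:
  queue [46] -> pop 46, enqueue [19], visited so far: [46]
  queue [19] -> pop 19, enqueue [12, 38], visited so far: [46, 19]
  queue [12, 38] -> pop 12, enqueue [2], visited so far: [46, 19, 12]
  queue [38, 2] -> pop 38, enqueue [30], visited so far: [46, 19, 12, 38]
  queue [2, 30] -> pop 2, enqueue [none], visited so far: [46, 19, 12, 38, 2]
  queue [30] -> pop 30, enqueue [none], visited so far: [46, 19, 12, 38, 2, 30]
Result: [46, 19, 12, 38, 2, 30]


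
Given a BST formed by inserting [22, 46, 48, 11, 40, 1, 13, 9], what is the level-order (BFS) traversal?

Tree insertion order: [22, 46, 48, 11, 40, 1, 13, 9]
Tree (level-order array): [22, 11, 46, 1, 13, 40, 48, None, 9]
BFS from the root, enqueuing left then right child of each popped node:
  queue [22] -> pop 22, enqueue [11, 46], visited so far: [22]
  queue [11, 46] -> pop 11, enqueue [1, 13], visited so far: [22, 11]
  queue [46, 1, 13] -> pop 46, enqueue [40, 48], visited so far: [22, 11, 46]
  queue [1, 13, 40, 48] -> pop 1, enqueue [9], visited so far: [22, 11, 46, 1]
  queue [13, 40, 48, 9] -> pop 13, enqueue [none], visited so far: [22, 11, 46, 1, 13]
  queue [40, 48, 9] -> pop 40, enqueue [none], visited so far: [22, 11, 46, 1, 13, 40]
  queue [48, 9] -> pop 48, enqueue [none], visited so far: [22, 11, 46, 1, 13, 40, 48]
  queue [9] -> pop 9, enqueue [none], visited so far: [22, 11, 46, 1, 13, 40, 48, 9]
Result: [22, 11, 46, 1, 13, 40, 48, 9]


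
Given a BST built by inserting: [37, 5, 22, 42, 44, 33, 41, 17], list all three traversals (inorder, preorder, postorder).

Tree insertion order: [37, 5, 22, 42, 44, 33, 41, 17]
Tree (level-order array): [37, 5, 42, None, 22, 41, 44, 17, 33]
Inorder (L, root, R): [5, 17, 22, 33, 37, 41, 42, 44]
Preorder (root, L, R): [37, 5, 22, 17, 33, 42, 41, 44]
Postorder (L, R, root): [17, 33, 22, 5, 41, 44, 42, 37]


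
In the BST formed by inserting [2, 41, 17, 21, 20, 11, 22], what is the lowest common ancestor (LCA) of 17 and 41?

Tree insertion order: [2, 41, 17, 21, 20, 11, 22]
Tree (level-order array): [2, None, 41, 17, None, 11, 21, None, None, 20, 22]
In a BST, the LCA of p=17, q=41 is the first node v on the
root-to-leaf path with p <= v <= q (go left if both < v, right if both > v).
Walk from root:
  at 2: both 17 and 41 > 2, go right
  at 41: 17 <= 41 <= 41, this is the LCA
LCA = 41


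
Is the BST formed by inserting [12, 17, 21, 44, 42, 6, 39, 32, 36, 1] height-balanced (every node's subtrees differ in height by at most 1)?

Tree (level-order array): [12, 6, 17, 1, None, None, 21, None, None, None, 44, 42, None, 39, None, 32, None, None, 36]
Definition: a tree is height-balanced if, at every node, |h(left) - h(right)| <= 1 (empty subtree has height -1).
Bottom-up per-node check:
  node 1: h_left=-1, h_right=-1, diff=0 [OK], height=0
  node 6: h_left=0, h_right=-1, diff=1 [OK], height=1
  node 36: h_left=-1, h_right=-1, diff=0 [OK], height=0
  node 32: h_left=-1, h_right=0, diff=1 [OK], height=1
  node 39: h_left=1, h_right=-1, diff=2 [FAIL (|1--1|=2 > 1)], height=2
  node 42: h_left=2, h_right=-1, diff=3 [FAIL (|2--1|=3 > 1)], height=3
  node 44: h_left=3, h_right=-1, diff=4 [FAIL (|3--1|=4 > 1)], height=4
  node 21: h_left=-1, h_right=4, diff=5 [FAIL (|-1-4|=5 > 1)], height=5
  node 17: h_left=-1, h_right=5, diff=6 [FAIL (|-1-5|=6 > 1)], height=6
  node 12: h_left=1, h_right=6, diff=5 [FAIL (|1-6|=5 > 1)], height=7
Node 39 violates the condition: |1 - -1| = 2 > 1.
Result: Not balanced


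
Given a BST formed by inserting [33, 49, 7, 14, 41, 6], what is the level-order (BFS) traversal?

Tree insertion order: [33, 49, 7, 14, 41, 6]
Tree (level-order array): [33, 7, 49, 6, 14, 41]
BFS from the root, enqueuing left then right child of each popped node:
  queue [33] -> pop 33, enqueue [7, 49], visited so far: [33]
  queue [7, 49] -> pop 7, enqueue [6, 14], visited so far: [33, 7]
  queue [49, 6, 14] -> pop 49, enqueue [41], visited so far: [33, 7, 49]
  queue [6, 14, 41] -> pop 6, enqueue [none], visited so far: [33, 7, 49, 6]
  queue [14, 41] -> pop 14, enqueue [none], visited so far: [33, 7, 49, 6, 14]
  queue [41] -> pop 41, enqueue [none], visited so far: [33, 7, 49, 6, 14, 41]
Result: [33, 7, 49, 6, 14, 41]


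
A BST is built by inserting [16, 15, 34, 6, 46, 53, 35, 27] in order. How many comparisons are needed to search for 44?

Search path for 44: 16 -> 34 -> 46 -> 35
Found: False
Comparisons: 4


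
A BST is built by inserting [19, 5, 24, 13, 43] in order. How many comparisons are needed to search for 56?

Search path for 56: 19 -> 24 -> 43
Found: False
Comparisons: 3


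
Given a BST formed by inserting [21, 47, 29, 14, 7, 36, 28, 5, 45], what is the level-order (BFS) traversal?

Tree insertion order: [21, 47, 29, 14, 7, 36, 28, 5, 45]
Tree (level-order array): [21, 14, 47, 7, None, 29, None, 5, None, 28, 36, None, None, None, None, None, 45]
BFS from the root, enqueuing left then right child of each popped node:
  queue [21] -> pop 21, enqueue [14, 47], visited so far: [21]
  queue [14, 47] -> pop 14, enqueue [7], visited so far: [21, 14]
  queue [47, 7] -> pop 47, enqueue [29], visited so far: [21, 14, 47]
  queue [7, 29] -> pop 7, enqueue [5], visited so far: [21, 14, 47, 7]
  queue [29, 5] -> pop 29, enqueue [28, 36], visited so far: [21, 14, 47, 7, 29]
  queue [5, 28, 36] -> pop 5, enqueue [none], visited so far: [21, 14, 47, 7, 29, 5]
  queue [28, 36] -> pop 28, enqueue [none], visited so far: [21, 14, 47, 7, 29, 5, 28]
  queue [36] -> pop 36, enqueue [45], visited so far: [21, 14, 47, 7, 29, 5, 28, 36]
  queue [45] -> pop 45, enqueue [none], visited so far: [21, 14, 47, 7, 29, 5, 28, 36, 45]
Result: [21, 14, 47, 7, 29, 5, 28, 36, 45]


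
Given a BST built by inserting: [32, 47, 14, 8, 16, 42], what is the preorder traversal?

Tree insertion order: [32, 47, 14, 8, 16, 42]
Tree (level-order array): [32, 14, 47, 8, 16, 42]
Preorder traversal: [32, 14, 8, 16, 47, 42]


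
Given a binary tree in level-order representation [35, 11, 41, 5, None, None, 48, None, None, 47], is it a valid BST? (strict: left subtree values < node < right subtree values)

Level-order array: [35, 11, 41, 5, None, None, 48, None, None, 47]
Validate using subtree bounds (lo, hi): at each node, require lo < value < hi,
then recurse left with hi=value and right with lo=value.
Preorder trace (stopping at first violation):
  at node 35 with bounds (-inf, +inf): OK
  at node 11 with bounds (-inf, 35): OK
  at node 5 with bounds (-inf, 11): OK
  at node 41 with bounds (35, +inf): OK
  at node 48 with bounds (41, +inf): OK
  at node 47 with bounds (41, 48): OK
No violation found at any node.
Result: Valid BST


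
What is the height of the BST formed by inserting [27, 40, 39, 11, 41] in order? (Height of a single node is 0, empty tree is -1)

Insertion order: [27, 40, 39, 11, 41]
Tree (level-order array): [27, 11, 40, None, None, 39, 41]
Compute height bottom-up (empty subtree = -1):
  height(11) = 1 + max(-1, -1) = 0
  height(39) = 1 + max(-1, -1) = 0
  height(41) = 1 + max(-1, -1) = 0
  height(40) = 1 + max(0, 0) = 1
  height(27) = 1 + max(0, 1) = 2
Height = 2


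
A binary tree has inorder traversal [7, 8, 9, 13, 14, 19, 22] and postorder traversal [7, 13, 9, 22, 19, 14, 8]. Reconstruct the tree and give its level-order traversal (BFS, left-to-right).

Inorder:   [7, 8, 9, 13, 14, 19, 22]
Postorder: [7, 13, 9, 22, 19, 14, 8]
Algorithm: postorder visits root last, so walk postorder right-to-left;
each value is the root of the current inorder slice — split it at that
value, recurse on the right subtree first, then the left.
Recursive splits:
  root=8; inorder splits into left=[7], right=[9, 13, 14, 19, 22]
  root=14; inorder splits into left=[9, 13], right=[19, 22]
  root=19; inorder splits into left=[], right=[22]
  root=22; inorder splits into left=[], right=[]
  root=9; inorder splits into left=[], right=[13]
  root=13; inorder splits into left=[], right=[]
  root=7; inorder splits into left=[], right=[]
Reconstructed level-order: [8, 7, 14, 9, 19, 13, 22]


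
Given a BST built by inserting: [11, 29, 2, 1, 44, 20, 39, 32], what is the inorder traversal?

Tree insertion order: [11, 29, 2, 1, 44, 20, 39, 32]
Tree (level-order array): [11, 2, 29, 1, None, 20, 44, None, None, None, None, 39, None, 32]
Inorder traversal: [1, 2, 11, 20, 29, 32, 39, 44]


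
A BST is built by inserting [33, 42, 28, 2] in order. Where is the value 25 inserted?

Starting tree (level order): [33, 28, 42, 2]
Insertion path: 33 -> 28 -> 2
Result: insert 25 as right child of 2
Final tree (level order): [33, 28, 42, 2, None, None, None, None, 25]
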